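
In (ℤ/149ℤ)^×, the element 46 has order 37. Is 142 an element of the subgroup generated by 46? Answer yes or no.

142 ∈ ⟨46⟩ iff 142^37 ≡ 1 (mod 149), since |⟨46⟩| = 37.
142^37 mod 149 = 1.
Since 1 = 1, 142 lies in the subgroup.

yes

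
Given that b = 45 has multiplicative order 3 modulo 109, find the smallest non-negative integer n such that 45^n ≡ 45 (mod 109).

1

Successive powers of 45 modulo 109:
  45^0=1  45^1=45
So 45^1 ≡ 45 (mod 109), giving n = 1.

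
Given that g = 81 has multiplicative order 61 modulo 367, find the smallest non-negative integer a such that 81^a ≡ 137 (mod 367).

12

Successive powers of 81 modulo 367:
  81^0=1  81^1=81  81^2=322  81^3=25  81^4=190  81^5=343
  81^6=258  81^7=346  81^8=134  81^9=211  81^10=209  81^11=47
  81^12=137
So 81^12 ≡ 137 (mod 367), giving a = 12.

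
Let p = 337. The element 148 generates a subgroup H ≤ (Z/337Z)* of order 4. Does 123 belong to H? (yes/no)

no

⟨148⟩ has order 4; its elements mod 337 are {1, 148, 189, 336}.
123 is not in this set.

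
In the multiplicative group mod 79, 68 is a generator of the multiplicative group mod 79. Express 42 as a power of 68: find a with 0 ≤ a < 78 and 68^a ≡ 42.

Baby-step giant-step with m = ceil(sqrt(78)) = 9.
Baby table (68^j mod 79 for j=0..8):
  0:1  1:68  2:42  3:12  4:26  5:30  6:65  7:75
  8:44
Giant step factor: 68^(-9) ≡ 71 (mod 79).
Scan 42·71^i mod 79 for i = 0, 1, …:
  i=0: 42
Match at i=0, j=2: a = 0·9 + 2 = 2.

2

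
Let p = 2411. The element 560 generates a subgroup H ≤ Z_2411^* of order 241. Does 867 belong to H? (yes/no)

yes

867 ∈ ⟨560⟩ iff 867^241 ≡ 1 (mod 2411), since |⟨560⟩| = 241.
867^241 mod 2411 = 1.
Since 1 = 1, 867 lies in the subgroup.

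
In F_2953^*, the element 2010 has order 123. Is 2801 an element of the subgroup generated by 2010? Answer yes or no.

2801 ∈ ⟨2010⟩ iff 2801^123 ≡ 1 (mod 2953), since |⟨2010⟩| = 123.
2801^123 mod 2953 = 1138.
Since 1138 ≠ 1, 2801 does not lie in the subgroup.

no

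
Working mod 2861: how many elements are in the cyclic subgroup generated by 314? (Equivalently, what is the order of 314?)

The order of 314 must divide p − 1 = 2860 = 2^2 · 5 · 11 · 13.
Divisors: 1, 2, 4, 5, 10, 11, 13, 20, 22, 26, 44, 52, 55, 65, 110, 130, 143, 220, 260, 286, 572, 715, 1430, 2860.
Check each in increasing order: 314^1 ≡ 314;  314^2 ≡ 1322;  314^4 ≡ 2474;  314^5 ≡ 1505;  314^10 ≡ 1974;  314^11 ≡ 1860;  314^13 ≡ 1321;  314^20 ≡ 2855;  314^22 ≡ 651;  314^26 ≡ 2692;  314^44 ≡ 373;  314^52 ≡ 2812;  314^55 ≡ 1418;  314^65 ≡ 1074;  314^110 ≡ 2302;  314^130 ≡ 493;  314^143 ≡ 1806;  314^220 ≡ 632;  314^260 ≡ 2725;  314^286 ≡ 96;  314^572 ≡ 633;  314^715 ≡ 1659;  314^1430 ≡ 2860;  314^2860 ≡ 1.
Smallest exponent giving 1 is 2860.

2860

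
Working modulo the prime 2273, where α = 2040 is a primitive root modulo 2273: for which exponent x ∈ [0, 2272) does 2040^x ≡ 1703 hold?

Baby-step giant-step with m = ceil(sqrt(2272)) = 48.
Baby table (2040^j mod 2273 for j=0..47):
  0:1  1:2040  2:2010  3:2181  4:979  5:1466  6:1645  7:852
  8:1508  9:951  10:1171  11:2190  12:1155  13:1372  14:817  15:571
  16:1064  17:2118  18:2020  19:2124  20:622  21:546  22:70  23:1874
  24:2047  25:379  26:340  27:335  28:1500  29:542  30:1002  31:653
  32:142  33:1009  34:1295  35:574  36:365  37:1329  38:1744  39:515
  40:474  41:935  42:353  43:1852  44:354  45:1619  46:91  47:1527
Giant step factor: 2040^(-48) ≡ 1897 (mod 2273).
Scan 1703·1897^i mod 2273 for i = 0, 1, …:
  i=0: 1703   i=1: 658   i=2: 349   i=3: 610
  i=4: 213   i=5: 1740   i=6: 384   i=7: 1088
  i=8: 52   i=9: 905     …   i=38: 1876
  i=39: 1527
Match at i=39, j=47: x = 39·48 + 47 = 1919.

1919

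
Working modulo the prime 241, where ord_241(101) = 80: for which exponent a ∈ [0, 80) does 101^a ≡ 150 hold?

72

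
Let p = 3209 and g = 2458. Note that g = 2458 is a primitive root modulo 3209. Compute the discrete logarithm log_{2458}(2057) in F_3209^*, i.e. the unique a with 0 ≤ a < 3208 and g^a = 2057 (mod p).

2276

Baby-step giant-step with m = ceil(sqrt(3208)) = 57.
Baby table (2458^j mod 3209 for j=0..56):
  0:1  1:2458  2:2426  3:786  4:170  5:690  6:1668  7:2051
  8:19  9:1776  10:1168  11:2098  12:21  13:274  14:2811  15:461
  16:361  17:1654  18:2938  19:1354  20:399  21:1997  22:2065  23:2341
  24:441  25:2545  26:1269  27:54  28:1163  29:2644  30:727  31:2762
  32:1961  33:220  34:1648  35:1026  36:2843  37:2101  38:977  39:1134
  40:1960  41:971  42:2431  43:240  44:2673  45:1411  46:2518  47:2292
  48:1941  49:2404  50:1263  51:1351  52:2652  53:1137  54:2916  55:1831
  56:1580
Giant step factor: 2458^(-57) ≡ 261 (mod 3209).
Scan 2057·261^i mod 3209 for i = 0, 1, …:
  i=0: 2057   i=1: 974   i=2: 703   i=3: 570
  i=4: 1156   i=5: 70   i=6: 2225   i=7: 3105
  i=8: 1737   i=9: 888     …   i=38: 2365
  i=39: 1137
Match at i=39, j=53: a = 39·57 + 53 = 2276.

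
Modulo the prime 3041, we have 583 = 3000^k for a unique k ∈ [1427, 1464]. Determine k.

1447

Compute 3000^1427 mod 3041 = 2934, then multiply by 3000 repeatedly:
  3000^1427=2934  3000^1428=1346  3000^1429=2593  3000^1430=122  3000^1431=1080
  3000^1432=1335  3000^1433=3  3000^1434=2918  3000^1435=2002  3000^1436=25
  3000^1437=2016  3000^1438=2492  3000^1439=1222  3000^1440=1595  3000^1441=1507
  3000^1442=2074  3000^1443=114  3000^1444=1408  3000^1445=51  3000^1446=950
  3000^1447=583
Found 583 at exponent 1447.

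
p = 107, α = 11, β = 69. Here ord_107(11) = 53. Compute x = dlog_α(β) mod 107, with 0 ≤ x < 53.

Successive powers of 11 modulo 107:
  11^0=1  11^1=11  11^2=14  11^3=47  11^4=89  11^5=16
  11^6=69
So 11^6 ≡ 69 (mod 107), giving x = 6.

6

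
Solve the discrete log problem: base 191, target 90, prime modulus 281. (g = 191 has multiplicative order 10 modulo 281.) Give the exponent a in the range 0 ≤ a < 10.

6

Successive powers of 191 modulo 281:
  191^0=1  191^1=191  191^2=232  191^3=195  191^4=153  191^5=280
  191^6=90
So 191^6 ≡ 90 (mod 281), giving a = 6.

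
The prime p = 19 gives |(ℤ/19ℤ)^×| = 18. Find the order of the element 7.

The order of 7 must divide p − 1 = 18 = 2 · 3^2.
Divisors: 1, 2, 3, 6, 9, 18.
Check each in increasing order: 7^1 ≡ 7;  7^2 ≡ 11;  7^3 ≡ 1.
Smallest exponent giving 1 is 3.

3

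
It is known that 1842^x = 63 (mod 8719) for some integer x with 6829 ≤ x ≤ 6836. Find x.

6835

Compute 1842^6829 mod 8719 = 7409, then multiply by 1842 repeatedly:
  1842^6829=7409  1842^6830=2143  1842^6831=6418  1842^6832=7711  1842^6833=411
  1842^6834=7228  1842^6835=63
Found 63 at exponent 6835.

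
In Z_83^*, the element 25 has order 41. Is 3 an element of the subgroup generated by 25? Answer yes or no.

3 ∈ ⟨25⟩ iff 3^41 ≡ 1 (mod 83), since |⟨25⟩| = 41.
3^41 mod 83 = 1.
Since 1 = 1, 3 lies in the subgroup.

yes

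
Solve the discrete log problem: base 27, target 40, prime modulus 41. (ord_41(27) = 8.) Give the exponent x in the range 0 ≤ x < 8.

4

Successive powers of 27 modulo 41:
  27^0=1  27^1=27  27^2=32  27^3=3  27^4=40
So 27^4 ≡ 40 (mod 41), giving x = 4.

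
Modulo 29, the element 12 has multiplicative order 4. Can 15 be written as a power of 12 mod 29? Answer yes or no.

⟨12⟩ has order 4; its elements mod 29 are {1, 12, 17, 28}.
15 is not in this set.

no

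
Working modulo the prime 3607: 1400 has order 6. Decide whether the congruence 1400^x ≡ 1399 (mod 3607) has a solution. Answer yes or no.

⟨1400⟩ has order 6; its elements mod 3607 are {1, 1399, 1400, 2207, 2208, 3606}.
1399 is in this set.

yes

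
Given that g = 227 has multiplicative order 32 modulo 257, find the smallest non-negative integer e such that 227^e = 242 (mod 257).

Successive powers of 227 modulo 257:
  227^0=1  227^1=227  227^2=129  227^3=242
So 227^3 ≡ 242 (mod 257), giving e = 3.

3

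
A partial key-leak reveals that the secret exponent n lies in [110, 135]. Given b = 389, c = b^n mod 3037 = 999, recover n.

110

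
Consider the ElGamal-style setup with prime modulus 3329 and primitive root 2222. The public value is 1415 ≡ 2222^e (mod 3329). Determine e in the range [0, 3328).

2074

Baby-step giant-step with m = ceil(sqrt(3328)) = 58.
Baby table (2222^j mod 3329 for j=0..57):
  0:1  1:2222  2:377  3:2115  4:2311  5:1724  6:2378  7:793
  8:1005  9:2680  10:2708  11:1673  12:2242  13:1540  14:2997  15:1334
  16:1338  17:239  18:1747  19:220  20:2806  21:3044  22:2569  23:2412
  24:3103  25:507  26:1352  27:1386  28:367  29:3198  30:1870  31:548
  32:2571  33:198  34:528  35:1408  36:2645  37:1505  38:1794  39:1455
  40:551  41:2579  42:1329  43:215  44:1683  45:1159  46:1981  47:844
  48:1141  49:1933  50:716  51:3019  52:283  53:2974  54:163  55:2654
  56:1529  57:1858
Giant step factor: 2222^(-58) ≡ 200 (mod 3329).
Scan 1415·200^i mod 3329 for i = 0, 1, …:
  i=0: 1415   i=1: 35   i=2: 342   i=3: 1820
  i=4: 1139   i=5: 1428   i=6: 2635   i=7: 1018
  i=8: 531   i=9: 3001     …   i=34: 2888
  i=35: 1683
Match at i=35, j=44: e = 35·58 + 44 = 2074.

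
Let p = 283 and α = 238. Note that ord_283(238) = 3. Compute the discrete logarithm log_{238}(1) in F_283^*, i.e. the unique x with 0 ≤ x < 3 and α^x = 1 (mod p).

0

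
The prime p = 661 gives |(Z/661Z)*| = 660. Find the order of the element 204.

The order of 204 must divide p − 1 = 660 = 2^2 · 3 · 5 · 11.
Divisors: 1, 2, 3, 4, 5, 6, 10, 11, 12, 15, 20, 22, 30, 33, 44, 55, 60, 66, 110, 132, 165, 220, 330, 660.
Check each in increasing order: 204^1 ≡ 204;  204^2 ≡ 634;  204^3 ≡ 441;  204^4 ≡ 68;  204^5 ≡ 652;  204^6 ≡ 147;  204^10 ≡ 81;  204^11 ≡ 660;  204^12 ≡ 457;  204^15 ≡ 593;  204^20 ≡ 612;  204^22 ≡ 1.
Smallest exponent giving 1 is 22.

22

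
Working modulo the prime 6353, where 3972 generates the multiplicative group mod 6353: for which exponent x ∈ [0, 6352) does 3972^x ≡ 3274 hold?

Baby-step giant-step with m = ceil(sqrt(6352)) = 80.
Baby table (3972^j mod 6353 for j=0..79):
  0:1  1:3972  2:2285  3:3936  4:5412  5:4265  6:3482  7:23
  8:2414  9:1731  10:1586  11:3769  12:2800  13:3850  14:529  15:4698
  16:1695  17:4713  18:4098  19:870  20:5961  21:5814  22:53  23:867
  24:398  25:5312  26:951  27:3690  28:309  29:1219  30:882  31:2801
  32:1469  33:2814  34:2281  35:754  36:2625  37:1227  38:893  39:2022
  40:1192  41:1639  42:4636  43:3198  44:2809  45:1480  46:2035  47:2004
  48:5932  49:4980  50:3671  51:1077  52:2275  53:2334  54:1621  55:3023
  56:186  57:1844  58:5712  59:1501  60:2858  61:5518  62:5999  63:4278
  64:4294  65:4316  66:2758  67:2204  68:6207  69:4564  70:3099  71:3467
  72:3973  73:6257  74:6221  75:2995  76:3324  77:1394  78:3505  79:2437
Giant step factor: 3972^(-80) ≡ 1430 (mod 6353).
Scan 3274·1430^i mod 6353 for i = 0, 1, …:
  i=0: 3274   i=1: 6012   i=2: 1551   i=3: 733
  i=4: 6298   i=5: 3939   i=6: 4012   i=7: 401
  i=8: 1660   i=9: 4131     …   i=43: 3877
  i=44: 4294
Match at i=44, j=64: x = 44·80 + 64 = 3584.

3584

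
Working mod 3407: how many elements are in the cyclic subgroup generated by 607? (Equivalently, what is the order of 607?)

The order of 607 must divide p − 1 = 3406 = 2 · 13 · 131.
Divisors: 1, 2, 13, 26, 131, 262, 1703, 3406.
Check each in increasing order: 607^1 ≡ 607;  607^2 ≡ 493;  607^13 ≡ 1218;  607^26 ≡ 1479;  607^131 ≡ 1402;  607^262 ≡ 3172;  607^1703 ≡ 3406;  607^3406 ≡ 1.
Smallest exponent giving 1 is 3406.

3406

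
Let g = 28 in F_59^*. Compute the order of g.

The order of 28 must divide p − 1 = 58 = 2 · 29.
Divisors: 1, 2, 29, 58.
Check each in increasing order: 28^1 ≡ 28;  28^2 ≡ 17;  28^29 ≡ 1.
Smallest exponent giving 1 is 29.

29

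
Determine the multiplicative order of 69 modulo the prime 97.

The order of 69 must divide p − 1 = 96 = 2^5 · 3.
Divisors: 1, 2, 3, 4, 6, 8, 12, 16, 24, 32, 48, 96.
Check each in increasing order: 69^1 ≡ 69;  69^2 ≡ 8;  69^3 ≡ 67;  69^4 ≡ 64;  69^6 ≡ 27;  69^8 ≡ 22;  69^12 ≡ 50;  69^16 ≡ 96;  69^24 ≡ 75;  69^32 ≡ 1.
Smallest exponent giving 1 is 32.

32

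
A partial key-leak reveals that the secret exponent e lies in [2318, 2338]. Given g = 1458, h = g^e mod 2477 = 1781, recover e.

2333

Compute 1458^2318 mod 2477 = 2186, then multiply by 1458 repeatedly:
  1458^2318=2186  1458^2319=1766  1458^2320=1225  1458^2321=133  1458^2322=708
  1458^2323=1832  1458^2324=850  1458^2325=800  1458^2326=2210  1458^2327=2080
  1458^2328=792  1458^2329=454  1458^2330=573  1458^2331=685  1458^2332=499
  1458^2333=1781
Found 1781 at exponent 2333.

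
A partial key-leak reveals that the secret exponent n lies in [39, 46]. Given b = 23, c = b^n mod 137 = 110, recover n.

Compute 23^39 mod 137 = 80, then multiply by 23 repeatedly:
  23^39=80  23^40=59  23^41=124  23^42=112  23^43=110
Found 110 at exponent 43.

43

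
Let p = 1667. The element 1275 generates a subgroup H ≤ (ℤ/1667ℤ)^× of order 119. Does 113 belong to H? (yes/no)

yes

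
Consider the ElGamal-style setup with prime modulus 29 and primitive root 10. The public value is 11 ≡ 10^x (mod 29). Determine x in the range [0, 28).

Successive powers of 10 modulo 29:
  10^0=1  10^1=10  10^2=13  10^3=14  10^4=24  10^5=8
  10^6=22  10^7=17  10^8=25  10^9=18  10^10=6  10^11=2
  10^12=20  10^13=26  10^14=28  10^15=19  10^16=16  10^17=15
  10^18=5  10^19=21  10^20=7  10^21=12  10^22=4  10^23=11
So 10^23 ≡ 11 (mod 29), giving x = 23.

23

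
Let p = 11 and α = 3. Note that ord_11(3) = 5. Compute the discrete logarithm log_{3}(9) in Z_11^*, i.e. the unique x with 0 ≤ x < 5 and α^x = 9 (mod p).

Successive powers of 3 modulo 11:
  3^0=1  3^1=3  3^2=9
So 3^2 ≡ 9 (mod 11), giving x = 2.

2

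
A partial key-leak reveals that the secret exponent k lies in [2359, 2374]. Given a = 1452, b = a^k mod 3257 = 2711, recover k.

2364

Compute 1452^2359 mod 3257 = 2317, then multiply by 1452 repeatedly:
  1452^2359=2317  1452^2360=3060  1452^2361=572  1452^2362=9  1452^2363=40
  1452^2364=2711
Found 2711 at exponent 2364.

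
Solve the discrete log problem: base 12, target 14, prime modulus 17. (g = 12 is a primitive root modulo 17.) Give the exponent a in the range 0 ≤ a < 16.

13

Successive powers of 12 modulo 17:
  12^0=1  12^1=12  12^2=8  12^3=11  12^4=13  12^5=3
  12^6=2  12^7=7  12^8=16  12^9=5  12^10=9  12^11=6
  12^12=4  12^13=14
So 12^13 ≡ 14 (mod 17), giving a = 13.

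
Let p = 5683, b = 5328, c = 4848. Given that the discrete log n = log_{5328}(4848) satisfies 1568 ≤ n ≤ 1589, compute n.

Compute 5328^1568 mod 5683 = 4908, then multiply by 5328 repeatedly:
  5328^1568=4908  5328^1569=2341  5328^1570=4346  5328^1571=2946  5328^1572=5525
  5328^1573=4943  5328^1574=1282  5328^1575=5213  5328^1576=2043  5328^1577=2159
  5328^1578=760  5328^1579=2984  5328^1580=3401  5328^1581=3124  5328^1582=4848
Found 4848 at exponent 1582.

1582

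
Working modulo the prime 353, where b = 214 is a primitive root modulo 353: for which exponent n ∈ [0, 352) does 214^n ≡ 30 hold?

278

Baby-step giant-step with m = ceil(sqrt(352)) = 19.
Baby table (214^j mod 353 for j=0..18):
  0:1  1:214  2:259  3:5  4:11  5:236  6:25  7:55
  8:121  9:125  10:275  11:252  12:272  13:316  14:201  15:301
  16:168  17:299  18:93
Giant step factor: 214^(-19) ≡ 245 (mod 353).
Scan 30·245^i mod 353 for i = 0, 1, …:
  i=0: 30   i=1: 290   i=2: 97   i=3: 114
  i=4: 43   i=5: 298   i=6: 292   i=7: 234
  i=8: 144   i=9: 333     …   i=13: 89
  i=14: 272
Match at i=14, j=12: n = 14·19 + 12 = 278.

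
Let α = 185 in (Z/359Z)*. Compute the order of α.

179

The order of 185 must divide p − 1 = 358 = 2 · 179.
Divisors: 1, 2, 179, 358.
Check each in increasing order: 185^1 ≡ 185;  185^2 ≡ 120;  185^179 ≡ 1.
Smallest exponent giving 1 is 179.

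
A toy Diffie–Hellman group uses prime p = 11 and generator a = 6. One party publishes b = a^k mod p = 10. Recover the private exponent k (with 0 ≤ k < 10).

Successive powers of 6 modulo 11:
  6^0=1  6^1=6  6^2=3  6^3=7  6^4=9  6^5=10
So 6^5 ≡ 10 (mod 11), giving k = 5.

5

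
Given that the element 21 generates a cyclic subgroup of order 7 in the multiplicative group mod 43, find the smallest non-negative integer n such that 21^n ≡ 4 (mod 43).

5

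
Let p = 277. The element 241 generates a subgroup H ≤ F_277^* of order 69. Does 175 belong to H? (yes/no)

yes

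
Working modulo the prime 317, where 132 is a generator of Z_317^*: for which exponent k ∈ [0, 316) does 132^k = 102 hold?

Baby-step giant-step with m = ceil(sqrt(316)) = 18.
Baby table (132^j mod 317 for j=0..17):
  0:1  1:132  2:306  3:133  4:121  5:122  6:254  7:243
  8:59  9:180  10:302  11:239  12:165  13:224  14:87  15:72
  16:311  17:159
Giant step factor: 132^(-18) ≡ 293 (mod 317).
Scan 102·293^i mod 317 for i = 0, 1, …:
  i=0: 102   i=1: 88   i=2: 107   i=3: 285
  i=4: 134   i=5: 271   i=6: 153   i=7: 132
Match at i=7, j=1: k = 7·18 + 1 = 127.

127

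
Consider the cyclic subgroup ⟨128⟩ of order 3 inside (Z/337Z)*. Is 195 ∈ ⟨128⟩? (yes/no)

no

195 ∈ ⟨128⟩ iff 195^3 ≡ 1 (mod 337), since |⟨128⟩| = 3.
195^3 mod 337 = 201.
Since 201 ≠ 1, 195 does not lie in the subgroup.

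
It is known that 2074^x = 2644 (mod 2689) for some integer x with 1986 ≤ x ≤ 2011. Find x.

2000

Compute 2074^1986 mod 2689 = 1516, then multiply by 2074 repeatedly:
  2074^1986=1516  2074^1987=743  2074^1988=185  2074^1989=1852  2074^1990=1156
  2074^1991=1645  2074^1992=2078  2074^1993=1994  2074^1994=2563  2074^1995=2198
  2074^1996=797  2074^1997=1932  2074^1998=358  2074^1999=328  2074^2000=2644
Found 2644 at exponent 2000.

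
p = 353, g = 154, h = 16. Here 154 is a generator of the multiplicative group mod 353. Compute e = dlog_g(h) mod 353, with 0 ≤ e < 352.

Baby-step giant-step with m = ceil(sqrt(352)) = 19.
Baby table (154^j mod 353 for j=0..18):
  0:1  1:154  2:65  3:126  4:342  5:71  6:344  7:26
  8:121  9:278  10:99  11:67  12:81  13:119  14:323  15:322
  16:168  17:103  18:330
Giant step factor: 154^(-19) ≡ 147 (mod 353).
Scan 16·147^i mod 353 for i = 0, 1, …:
  i=0: 16   i=1: 234   i=2: 157   i=3: 134
  i=4: 283   i=5: 300   i=6: 328   i=7: 208
  i=8: 218   i=9: 276   i=10: 330
Match at i=10, j=18: e = 10·19 + 18 = 208.

208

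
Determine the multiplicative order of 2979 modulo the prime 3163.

3162

The order of 2979 must divide p − 1 = 3162 = 2 · 3 · 17 · 31.
Divisors: 1, 2, 3, 6, 17, 31, 34, 51, 62, 93, 102, 186, 527, 1054, 1581, 3162.
Check each in increasing order: 2979^1 ≡ 2979;  2979^2 ≡ 2226;  2979^3 ≡ 1606;  2979^6 ≡ 1391;  2979^17 ≡ 306;  2979^31 ≡ 2079;  2979^34 ≡ 1909;  2979^51 ≡ 2162;  2979^62 ≡ 1583;  2979^93 ≡ 1537;  2979^102 ≡ 2493;  2979^186 ≡ 2771;  2979^527 ≡ 537;  2979^1054 ≡ 536;  2979^1581 ≡ 3162;  2979^3162 ≡ 1.
Smallest exponent giving 1 is 3162.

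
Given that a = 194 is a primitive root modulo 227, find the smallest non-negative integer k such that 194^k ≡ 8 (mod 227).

139

Baby-step giant-step with m = ceil(sqrt(226)) = 16.
Baby table (194^j mod 227 for j=0..15):
  0:1  1:194  2:181  3:156  4:73  5:88  6:47  7:38
  8:108  9:68  10:26  11:50  12:166  13:197  14:82  15:18
Giant step factor: 194^(-16) ≡ 167 (mod 227).
Scan 8·167^i mod 227 for i = 0, 1, …:
  i=0: 8   i=1: 201   i=2: 198   i=3: 151
  i=4: 20   i=5: 162   i=6: 41   i=7: 37
  i=8: 50
Match at i=8, j=11: k = 8·16 + 11 = 139.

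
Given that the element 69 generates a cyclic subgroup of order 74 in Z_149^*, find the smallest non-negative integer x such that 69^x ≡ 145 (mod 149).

24

Baby-step giant-step with m = ceil(sqrt(74)) = 9.
Baby table (69^j mod 149 for j=0..8):
  0:1  1:69  2:142  3:113  4:49  5:103  6:104  7:24
  8:17
Giant step factor: 69^(-9) ≡ 47 (mod 149).
Scan 145·47^i mod 149 for i = 0, 1, …:
  i=0: 145   i=1: 110   i=2: 104
Match at i=2, j=6: x = 2·9 + 6 = 24.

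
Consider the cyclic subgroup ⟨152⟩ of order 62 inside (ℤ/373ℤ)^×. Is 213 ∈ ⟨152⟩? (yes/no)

yes

213 ∈ ⟨152⟩ iff 213^62 ≡ 1 (mod 373), since |⟨152⟩| = 62.
213^62 mod 373 = 1.
Since 1 = 1, 213 lies in the subgroup.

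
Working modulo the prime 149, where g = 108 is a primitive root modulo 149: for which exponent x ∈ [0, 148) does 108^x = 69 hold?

Baby-step giant-step with m = ceil(sqrt(148)) = 13.
Baby table (108^j mod 149 for j=0..12):
  0:1  1:108  2:42  3:66  4:125  5:90  6:35  7:55
  8:129  9:75  10:54  11:21  12:33
Giant step factor: 108^(-13) ≡ 62 (mod 149).
Scan 69·62^i mod 149 for i = 0, 1, …:
  i=0: 69   i=1: 106   i=2: 16   i=3: 98
  i=4: 116   i=5: 40   i=6: 96   i=7: 141
  i=8: 100   i=9: 91   i=10: 129
Match at i=10, j=8: x = 10·13 + 8 = 138.

138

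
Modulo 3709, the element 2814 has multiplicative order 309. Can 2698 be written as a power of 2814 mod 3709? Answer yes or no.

2698 ∈ ⟨2814⟩ iff 2698^309 ≡ 1 (mod 3709), since |⟨2814⟩| = 309.
2698^309 mod 3709 = 3210.
Since 3210 ≠ 1, 2698 does not lie in the subgroup.

no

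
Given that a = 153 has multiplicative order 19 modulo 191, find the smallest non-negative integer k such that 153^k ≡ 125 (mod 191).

Successive powers of 153 modulo 191:
  153^0=1  153^1=153  153^2=107  153^3=136  153^4=180  153^5=36
  153^6=160  153^7=32  153^8=121  153^9=177  153^10=150  153^11=30
  153^12=6  153^13=154  153^14=69  153^15=52  153^16=125
So 153^16 ≡ 125 (mod 191), giving k = 16.

16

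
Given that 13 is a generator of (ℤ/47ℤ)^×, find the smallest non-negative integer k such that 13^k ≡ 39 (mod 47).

7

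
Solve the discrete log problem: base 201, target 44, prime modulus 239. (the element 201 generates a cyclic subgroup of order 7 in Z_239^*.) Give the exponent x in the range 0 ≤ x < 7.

Successive powers of 201 modulo 239:
  201^0=1  201^1=201  201^2=10  201^3=98  201^4=100  201^5=24
  201^6=44
So 201^6 ≡ 44 (mod 239), giving x = 6.

6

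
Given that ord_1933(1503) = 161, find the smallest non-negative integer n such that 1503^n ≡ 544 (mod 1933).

66

Baby-step giant-step with m = ceil(sqrt(161)) = 13.
Baby table (1503^j mod 1933 for j=0..12):
  0:1  1:1503  2:1265  3:1156  4:1634  5:992  6:633  7:363
  8:483  9:1074  10:167  11:1644  12:558
Giant step factor: 1503^(-13) ≡ 1099 (mod 1933).
Scan 544·1099^i mod 1933 for i = 0, 1, …:
  i=0: 544   i=1: 559   i=2: 1580   i=3: 586
  i=4: 325   i=5: 1503
Match at i=5, j=1: n = 5·13 + 1 = 66.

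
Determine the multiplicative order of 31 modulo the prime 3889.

The order of 31 must divide p − 1 = 3888 = 2^4 · 3^5.
Divisors: 1, 2, 3, 4, 6, 8, 9, 12, 16, 18, 24, 27, 36, 48, 54, 72, 81, 108, 144, 162, 216, 243, 324, 432, 486, 648, 972, 1296, 1944, 3888.
Check each in increasing order: 31^1 ≡ 31;  31^2 ≡ 961;  31^3 ≡ 2568;  31^4 ≡ 1828;  31^6 ≡ 2769;  31^8 ≡ 933;  31^9 ≡ 1700;  31^12 ≡ 2142;  31^16 ≡ 3242;  31^18 ≡ 473;  31^24 ≡ 3033;  31^27 ≡ 2966;  31^36 ≡ 2056;  31^48 ≡ 1604;  31^54 ≡ 238;  31^72 ≡ 3682;  31^81 ≡ 1999;  31^108 ≡ 2198;  31^144 ≡ 70;  31^162 ≡ 1998;  31^216 ≡ 1066;  31^243 ≡ 3888;  31^324 ≡ 1890;  31^432 ≡ 768;  31^486 ≡ 1.
Smallest exponent giving 1 is 486.

486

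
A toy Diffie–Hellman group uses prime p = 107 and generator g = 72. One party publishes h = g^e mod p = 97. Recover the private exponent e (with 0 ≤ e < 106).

Baby-step giant-step with m = ceil(sqrt(106)) = 11.
Baby table (72^j mod 107 for j=0..10):
  0:1  1:72  2:48  3:32  4:57  5:38  6:61  7:5
  8:39  9:26  10:53
Giant step factor: 72^(-11) ≡ 104 (mod 107).
Scan 97·104^i mod 107 for i = 0, 1, …:
  i=0: 97   i=1: 30   i=2: 17   i=3: 56
  i=4: 46   i=5: 76   i=6: 93   i=7: 42
  i=8: 88   i=9: 57
Match at i=9, j=4: e = 9·11 + 4 = 103.

103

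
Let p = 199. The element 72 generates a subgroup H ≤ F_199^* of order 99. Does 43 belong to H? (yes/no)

yes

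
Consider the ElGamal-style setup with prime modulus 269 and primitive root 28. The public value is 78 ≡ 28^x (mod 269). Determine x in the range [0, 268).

Successive powers of 28 modulo 269:
  28^0=1  28^1=28  28^2=246  28^3=163  28^4=260  28^5=17
  28^6=207  28^7=147  28^8=81  28^9=116  28^10=20  28^11=22
  28^12=78
So 28^12 ≡ 78 (mod 269), giving x = 12.

12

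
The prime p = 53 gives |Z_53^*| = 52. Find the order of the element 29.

26

The order of 29 must divide p − 1 = 52 = 2^2 · 13.
Divisors: 1, 2, 4, 13, 26, 52.
Check each in increasing order: 29^1 ≡ 29;  29^2 ≡ 46;  29^4 ≡ 49;  29^13 ≡ 52;  29^26 ≡ 1.
Smallest exponent giving 1 is 26.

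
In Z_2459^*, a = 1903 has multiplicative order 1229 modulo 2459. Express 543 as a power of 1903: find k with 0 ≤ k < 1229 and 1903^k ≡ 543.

703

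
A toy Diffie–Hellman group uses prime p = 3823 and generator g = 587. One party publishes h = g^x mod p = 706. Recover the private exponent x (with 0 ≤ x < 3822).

2318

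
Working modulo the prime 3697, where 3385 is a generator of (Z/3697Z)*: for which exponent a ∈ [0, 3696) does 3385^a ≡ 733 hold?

771

Baby-step giant-step with m = ceil(sqrt(3696)) = 61.
Baby table (3385^j mod 3697 for j=0..60):
  0:1  1:3385  2:1222  3:3224  4:3393  5:2423  6:1909  7:3306
  8:3688  9:2808  10:93  11:560  12:2736  13:375  14:1304  15:3519
  16:81  17:607  18:2860  19:2354  20:1255  21:322  22:3052  23:1602
  24:2968  25:1931  26:139  27:996  28:3493  29:799  30:2108  31:370
  32:2864  33:1106  34:2446  35:2127  36:1836  37:203  38:3210  39:367
  40:103  41:1137  42:168  43:3039  44:1961  45:1870  46:686  47:394
  48:2770  49:858  50:2185  51:2225  52:836  53:1655  54:1220  55:151
  56:949  57:3369  58:2517  59:2157  60:3567
Giant step factor: 3385^(-61) ≡ 2695 (mod 3697).
Scan 733·2695^i mod 3697 for i = 0, 1, …:
  i=0: 733   i=1: 1237   i=2: 2718   i=3: 1253
  i=4: 1474   i=5: 1852   i=6: 190   i=7: 1864
  i=8: 2954   i=9: 1389   i=10: 1991   i=11: 1398
  i=12: 367
Match at i=12, j=39: a = 12·61 + 39 = 771.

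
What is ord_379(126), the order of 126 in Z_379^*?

The order of 126 must divide p − 1 = 378 = 2 · 3^3 · 7.
Divisors: 1, 2, 3, 6, 7, 9, 14, 18, 21, 27, 42, 54, 63, 126, 189, 378.
Check each in increasing order: 126^1 ≡ 126;  126^2 ≡ 337;  126^3 ≡ 14;  126^6 ≡ 196;  126^7 ≡ 61;  126^9 ≡ 91;  126^14 ≡ 310;  126^18 ≡ 322;  126^21 ≡ 339;  126^27 ≡ 119;  126^42 ≡ 84;  126^54 ≡ 138;  126^63 ≡ 51;  126^126 ≡ 327;  126^189 ≡ 1.
Smallest exponent giving 1 is 189.

189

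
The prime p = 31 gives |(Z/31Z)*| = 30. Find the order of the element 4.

The order of 4 must divide p − 1 = 30 = 2 · 3 · 5.
Divisors: 1, 2, 3, 5, 6, 10, 15, 30.
Check each in increasing order: 4^1 ≡ 4;  4^2 ≡ 16;  4^3 ≡ 2;  4^5 ≡ 1.
Smallest exponent giving 1 is 5.

5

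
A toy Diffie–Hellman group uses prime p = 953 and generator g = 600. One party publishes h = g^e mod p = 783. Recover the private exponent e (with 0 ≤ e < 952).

495

Baby-step giant-step with m = ceil(sqrt(952)) = 31.
Baby table (600^j mod 953 for j=0..30):
  0:1  1:600  2:719  3:644  4:435  5:831  6:181  7:911
  8:531  9:298  10:589  11:790  12:359  13:22  14:811  15:570
  16:826  17:40  18:175  19:170  20:29  21:246  22:838  23:569
  24:226  25:274  26:484  27:688  28:151  29:65  30:880
Giant step factor: 600^(-31) ≡ 627 (mod 953).
Scan 783·627^i mod 953 for i = 0, 1, …:
  i=0: 783   i=1: 146   i=2: 54   i=3: 503
  i=4: 891   i=5: 199   i=6: 883   i=7: 901
  i=8: 751   i=9: 95     …   i=14: 85
  i=15: 880
Match at i=15, j=30: e = 15·31 + 30 = 495.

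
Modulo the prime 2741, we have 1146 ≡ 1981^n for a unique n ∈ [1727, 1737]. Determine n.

Compute 1981^1727 mod 2741 = 884, then multiply by 1981 repeatedly:
  1981^1727=884  1981^1728=2446  1981^1729=2179  1981^1730=2265  1981^1731=2689
  1981^1732=1146
Found 1146 at exponent 1732.

1732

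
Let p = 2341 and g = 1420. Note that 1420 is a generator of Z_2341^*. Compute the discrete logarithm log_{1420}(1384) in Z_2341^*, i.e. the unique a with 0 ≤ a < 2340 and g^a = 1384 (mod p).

Baby-step giant-step with m = ceil(sqrt(2340)) = 49.
Baby table (1420^j mod 2341 for j=0..48):
  0:1  1:1420  2:799  3:1536  4:1649  5:580  6:1909  7:2243
  8:1300  9:1292  10:1637  11:2268  12:1685  13:198  14:240  15:1355
  16:2139  17:1103  18:131  19:1081  20:1665  21:2231  22:647  23:1068
  24:1933  25:1208  26:1748  27:700  28:1416  29:2142  30:681  31:187
  32:1007  33:1930  34:1630  35:1692  36:774  37:1151  38:402  39:1977
  40:481  41:1789  42:395  43:1401  44:1911  45:401  46:557  47:2023
  48:253
Giant step factor: 1420^(-49) ≡ 1570 (mod 2341).
Scan 1384·1570^i mod 2341 for i = 0, 1, …:
  i=0: 1384   i=1: 432   i=2: 1691   i=3: 176
  i=4: 82   i=5: 2326   i=6: 2201   i=7: 254
  i=8: 810   i=9: 537     …   i=24: 1087
  i=25: 1
Match at i=25, j=0: a = 25·49 + 0 = 1225.

1225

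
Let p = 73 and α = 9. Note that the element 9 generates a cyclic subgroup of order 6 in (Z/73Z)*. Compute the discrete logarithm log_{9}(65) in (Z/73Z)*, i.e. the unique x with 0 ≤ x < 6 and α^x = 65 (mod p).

Successive powers of 9 modulo 73:
  9^0=1  9^1=9  9^2=8  9^3=72  9^4=64  9^5=65
So 9^5 ≡ 65 (mod 73), giving x = 5.

5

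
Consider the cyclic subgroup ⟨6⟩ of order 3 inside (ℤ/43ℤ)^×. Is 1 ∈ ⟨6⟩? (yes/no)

yes

1 ∈ ⟨6⟩ iff 1^3 ≡ 1 (mod 43), since |⟨6⟩| = 3.
1^3 mod 43 = 1.
Since 1 = 1, 1 lies in the subgroup.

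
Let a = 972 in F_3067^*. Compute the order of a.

The order of 972 must divide p − 1 = 3066 = 2 · 3 · 7 · 73.
Divisors: 1, 2, 3, 6, 7, 14, 21, 42, 73, 146, 219, 438, 511, 1022, 1533, 3066.
Check each in increasing order: 972^1 ≡ 972;  972^2 ≡ 148;  972^3 ≡ 2774;  972^6 ≡ 3040;  972^7 ≡ 1359;  972^14 ≡ 547;  972^21 ≡ 1159;  972^42 ≡ 3002;  972^73 ≡ 1544;  972^146 ≡ 877;  972^219 ≡ 1541;  972^438 ≡ 823;  972^511 ≡ 974;  972^1022 ≡ 973;  972^1533 ≡ 3066;  972^3066 ≡ 1.
Smallest exponent giving 1 is 3066.

3066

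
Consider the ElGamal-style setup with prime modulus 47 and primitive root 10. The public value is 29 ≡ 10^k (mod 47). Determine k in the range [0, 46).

43

Baby-step giant-step with m = ceil(sqrt(46)) = 7.
Baby table (10^j mod 47 for j=0..6):
  0:1  1:10  2:6  3:13  4:36  5:31  6:28
Giant step factor: 10^(-7) ≡ 23 (mod 47).
Scan 29·23^i mod 47 for i = 0, 1, …:
  i=0: 29   i=1: 9   i=2: 19   i=3: 14
  i=4: 40   i=5: 27   i=6: 10
Match at i=6, j=1: k = 6·7 + 1 = 43.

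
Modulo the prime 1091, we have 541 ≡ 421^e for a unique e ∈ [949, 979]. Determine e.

974

Compute 421^949 mod 1091 = 569, then multiply by 421 repeatedly:
  421^949=569  421^950=620  421^951=271  421^952=627  421^953=1036
  421^954=847  421^955=921  421^956=436  421^957=268  421^958=455
  421^959=630  421^960=117  421^961=162  421^962=560  421^963=104
  421^964=144  421^965=619  421^966=941  421^967=128  421^968=429
  421^969=594  421^970=235  421^971=745  421^972=528  421^973=815
  421^974=541
Found 541 at exponent 974.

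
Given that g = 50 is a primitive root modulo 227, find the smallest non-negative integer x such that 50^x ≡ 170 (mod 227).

Baby-step giant-step with m = ceil(sqrt(226)) = 16.
Baby table (50^j mod 227 for j=0..15):
  0:1  1:50  2:3  3:150  4:9  5:223  6:27  7:215
  8:81  9:191  10:16  11:119  12:48  13:130  14:144  15:163
Giant step factor: 50^(-16) ≡ 196 (mod 227).
Scan 170·196^i mod 227 for i = 0, 1, …:
  i=0: 170   i=1: 178   i=2: 157   i=3: 127
  i=4: 149   i=5: 148   i=6: 179   i=7: 126
  i=8: 180   i=9: 95   i=10: 6   i=11: 41
  i=12: 91   i=13: 130
Match at i=13, j=13: x = 13·16 + 13 = 221.

221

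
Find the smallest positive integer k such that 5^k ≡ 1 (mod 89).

44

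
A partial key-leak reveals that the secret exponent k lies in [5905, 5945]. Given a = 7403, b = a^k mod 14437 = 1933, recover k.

5931

Compute 7403^5905 mod 14437 = 11384, then multiply by 7403 repeatedly:
  7403^5905=11384  7403^5906=6983  7403^5907=10689  7403^5908=1470  7403^5909=11349
  7403^5910=7744  7403^5911=13942  7403^5912=2513  7403^5913=8883  7403^5914=314
  7403^5915=185  7403^5916=12477  7403^5917=13742  7403^5918=8924  7403^5919=660
  7403^5920=6274  7403^5921=2593  7403^5922=9206  7403^5923=9378  7403^5924=12238
  7403^5925=5739  7403^5926=12163  7403^5927=13557  7403^5928=10884  7403^5929=1355
  7403^5930=11787  7403^5931=1933
Found 1933 at exponent 5931.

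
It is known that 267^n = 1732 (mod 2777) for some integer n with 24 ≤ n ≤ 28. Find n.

28

Compute 267^24 mod 2777 = 1857, then multiply by 267 repeatedly:
  267^24=1857  267^25=1513  267^26=1306  267^27=1577  267^28=1732
Found 1732 at exponent 28.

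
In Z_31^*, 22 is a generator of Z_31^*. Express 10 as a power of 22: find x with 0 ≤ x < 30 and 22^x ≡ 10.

22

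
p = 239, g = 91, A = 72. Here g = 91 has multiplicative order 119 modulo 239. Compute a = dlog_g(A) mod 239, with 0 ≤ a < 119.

Baby-step giant-step with m = ceil(sqrt(119)) = 11.
Baby table (91^j mod 239 for j=0..10):
  0:1  1:91  2:155  3:4  4:125  5:142  6:16  7:22
  8:90  9:64  10:88
Giant step factor: 91^(-11) ≡ 160 (mod 239).
Scan 72·160^i mod 239 for i = 0, 1, …:
  i=0: 72   i=1: 48   i=2: 32   i=3: 101
  i=4: 147   i=5: 98   i=6: 145   i=7: 17
  i=8: 91
Match at i=8, j=1: a = 8·11 + 1 = 89.

89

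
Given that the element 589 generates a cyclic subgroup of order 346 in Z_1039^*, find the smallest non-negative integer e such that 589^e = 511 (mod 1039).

151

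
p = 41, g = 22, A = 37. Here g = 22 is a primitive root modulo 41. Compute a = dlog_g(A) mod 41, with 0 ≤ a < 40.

Successive powers of 22 modulo 41:
  22^0=1  22^1=22  22^2=33  22^3=29  22^4=23  22^5=14
  22^6=21  22^7=11  22^8=37
So 22^8 ≡ 37 (mod 41), giving a = 8.

8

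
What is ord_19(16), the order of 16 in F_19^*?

9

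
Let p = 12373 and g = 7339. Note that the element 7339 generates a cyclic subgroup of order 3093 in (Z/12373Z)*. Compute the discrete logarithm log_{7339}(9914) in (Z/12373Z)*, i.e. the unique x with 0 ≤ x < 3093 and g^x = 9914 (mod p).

1996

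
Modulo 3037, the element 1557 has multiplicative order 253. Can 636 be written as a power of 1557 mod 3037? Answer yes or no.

no

636 ∈ ⟨1557⟩ iff 636^253 ≡ 1 (mod 3037), since |⟨1557⟩| = 253.
636^253 mod 3037 = 3036.
Since 3036 ≠ 1, 636 does not lie in the subgroup.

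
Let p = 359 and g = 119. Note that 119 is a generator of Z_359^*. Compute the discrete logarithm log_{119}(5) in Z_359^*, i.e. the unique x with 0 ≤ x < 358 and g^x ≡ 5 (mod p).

110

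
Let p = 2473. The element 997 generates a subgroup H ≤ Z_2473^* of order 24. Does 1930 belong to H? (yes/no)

no

⟨997⟩ has order 24; its elements mod 2473 are {1, 137, 444, 498, 567, 574, 704, 978, 997, 1015, 1016, 1018, 1455, 1457, 1458, 1476, 1495, 1769, 1899, 1906, 1975, 2029, 2336, 2472}.
1930 is not in this set.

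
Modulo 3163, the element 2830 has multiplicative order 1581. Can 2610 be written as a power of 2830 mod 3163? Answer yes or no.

no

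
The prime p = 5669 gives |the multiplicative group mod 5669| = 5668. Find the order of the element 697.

The order of 697 must divide p − 1 = 5668 = 2^2 · 13 · 109.
Divisors: 1, 2, 4, 13, 26, 52, 109, 218, 436, 1417, 2834, 5668.
Check each in increasing order: 697^1 ≡ 697;  697^2 ≡ 3944;  697^4 ≡ 5069;  697^13 ≡ 1485;  697^26 ≡ 5653;  697^52 ≡ 256;  697^109 ≡ 5123;  697^218 ≡ 3328;  697^436 ≡ 4027;  697^1417 ≡ 1046;  697^2834 ≡ 5668;  697^5668 ≡ 1.
Smallest exponent giving 1 is 5668.

5668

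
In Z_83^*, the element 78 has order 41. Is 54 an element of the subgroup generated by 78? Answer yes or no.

no

54 ∈ ⟨78⟩ iff 54^41 ≡ 1 (mod 83), since |⟨78⟩| = 41.
54^41 mod 83 = 82.
Since 82 ≠ 1, 54 does not lie in the subgroup.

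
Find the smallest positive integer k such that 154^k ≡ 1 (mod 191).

The order of 154 must divide p − 1 = 190 = 2 · 5 · 19.
Divisors: 1, 2, 5, 10, 19, 38, 95, 190.
Check each in increasing order: 154^1 ≡ 154;  154^2 ≡ 32;  154^5 ≡ 121;  154^10 ≡ 125;  154^19 ≡ 1.
Smallest exponent giving 1 is 19.

19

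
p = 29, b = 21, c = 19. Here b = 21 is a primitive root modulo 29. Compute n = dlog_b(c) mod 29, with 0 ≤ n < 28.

Successive powers of 21 modulo 29:
  21^0=1  21^1=21  21^2=6  21^3=10  21^4=7  21^5=2
  21^6=13  21^7=12  21^8=20  21^9=14  21^10=4  21^11=26
  21^12=24  21^13=11  21^14=28  21^15=8  21^16=23  21^17=19
So 21^17 ≡ 19 (mod 29), giving n = 17.

17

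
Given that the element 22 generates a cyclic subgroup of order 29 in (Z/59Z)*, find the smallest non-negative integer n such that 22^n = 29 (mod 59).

10

Successive powers of 22 modulo 59:
  22^0=1  22^1=22  22^2=12  22^3=28  22^4=26  22^5=41
  22^6=17  22^7=20  22^8=27  22^9=4  22^10=29
So 22^10 ≡ 29 (mod 59), giving n = 10.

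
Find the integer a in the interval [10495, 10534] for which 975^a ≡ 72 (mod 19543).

10496

Compute 975^10495 mod 19543 = 421, then multiply by 975 repeatedly:
  975^10495=421  975^10496=72
Found 72 at exponent 10496.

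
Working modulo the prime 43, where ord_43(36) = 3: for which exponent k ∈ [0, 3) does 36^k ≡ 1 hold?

Successive powers of 36 modulo 43:
  36^0=1
So 36^0 ≡ 1 (mod 43), giving k = 0.

0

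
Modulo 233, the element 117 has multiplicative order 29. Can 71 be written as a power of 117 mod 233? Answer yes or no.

71 ∈ ⟨117⟩ iff 71^29 ≡ 1 (mod 233), since |⟨117⟩| = 29.
71^29 mod 233 = 1.
Since 1 = 1, 71 lies in the subgroup.

yes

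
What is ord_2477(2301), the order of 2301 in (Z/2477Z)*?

2476

The order of 2301 must divide p − 1 = 2476 = 2^2 · 619.
Divisors: 1, 2, 4, 619, 1238, 2476.
Check each in increasing order: 2301^1 ≡ 2301;  2301^2 ≡ 1252;  2301^4 ≡ 2040;  2301^619 ≡ 915;  2301^1238 ≡ 2476;  2301^2476 ≡ 1.
Smallest exponent giving 1 is 2476.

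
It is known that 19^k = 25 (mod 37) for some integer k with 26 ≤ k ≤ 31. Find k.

Compute 19^26 mod 37 = 25, then multiply by 19 repeatedly:
  19^26=25
Found 25 at exponent 26.

26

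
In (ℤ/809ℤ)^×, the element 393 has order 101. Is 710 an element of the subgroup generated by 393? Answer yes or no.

710 ∈ ⟨393⟩ iff 710^101 ≡ 1 (mod 809), since |⟨393⟩| = 101.
710^101 mod 809 = 239.
Since 239 ≠ 1, 710 does not lie in the subgroup.

no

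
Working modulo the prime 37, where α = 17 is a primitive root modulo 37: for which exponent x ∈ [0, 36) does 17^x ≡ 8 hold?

21

Successive powers of 17 modulo 37:
  17^0=1  17^1=17  17^2=30  17^3=29  17^4=12  17^5=19
  17^6=27  17^7=15  17^8=33  17^9=6  17^10=28  17^11=32
  17^12=26  17^13=35  17^14=3  17^15=14  17^16=16  17^17=13
  17^18=36  17^19=20  17^20=7  17^21=8
So 17^21 ≡ 8 (mod 37), giving x = 21.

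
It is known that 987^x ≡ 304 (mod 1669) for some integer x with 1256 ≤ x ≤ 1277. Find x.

1274

Compute 987^1256 mod 1669 = 411, then multiply by 987 repeatedly:
  987^1256=411  987^1257=90  987^1258=373  987^1259=971  987^1260=371
  987^1261=666  987^1262=1425  987^1263=1177  987^1264=75  987^1265=589
  987^1266=531  987^1267=31  987^1268=555  987^1269=353  987^1270=1259
  987^1271=897  987^1272=769  987^1273=1277  987^1274=304
Found 304 at exponent 1274.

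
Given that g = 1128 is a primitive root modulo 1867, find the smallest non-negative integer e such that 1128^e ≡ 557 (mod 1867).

74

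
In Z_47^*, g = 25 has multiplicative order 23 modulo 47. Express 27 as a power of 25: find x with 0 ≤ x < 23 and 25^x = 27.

Successive powers of 25 modulo 47:
  25^0=1  25^1=25  25^2=14  25^3=21  25^4=8  25^5=12
  25^6=18  25^7=27
So 25^7 ≡ 27 (mod 47), giving x = 7.

7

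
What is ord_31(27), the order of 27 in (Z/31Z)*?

The order of 27 must divide p − 1 = 30 = 2 · 3 · 5.
Divisors: 1, 2, 3, 5, 6, 10, 15, 30.
Check each in increasing order: 27^1 ≡ 27;  27^2 ≡ 16;  27^3 ≡ 29;  27^5 ≡ 30;  27^6 ≡ 4;  27^10 ≡ 1.
Smallest exponent giving 1 is 10.

10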